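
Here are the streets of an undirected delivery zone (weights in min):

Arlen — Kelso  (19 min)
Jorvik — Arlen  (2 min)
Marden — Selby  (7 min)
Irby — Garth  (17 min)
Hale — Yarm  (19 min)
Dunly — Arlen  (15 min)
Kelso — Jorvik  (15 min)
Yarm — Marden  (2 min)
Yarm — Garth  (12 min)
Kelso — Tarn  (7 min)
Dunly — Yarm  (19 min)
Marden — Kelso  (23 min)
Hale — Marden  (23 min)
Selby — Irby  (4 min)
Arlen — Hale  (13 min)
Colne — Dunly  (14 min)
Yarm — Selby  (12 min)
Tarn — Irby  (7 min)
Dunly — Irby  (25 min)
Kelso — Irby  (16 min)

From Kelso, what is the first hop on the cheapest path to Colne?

Jorvik

Compare a few routes:
Kelso - Tarn - Irby - Dunly - Colne: 7+7+25+14 = 53
Kelso - Arlen - Dunly - Colne: 19+15+14 = 48
Kelso - Jorvik - Arlen - Dunly - Colne: 15+2+15+14 = 46
Cheapest is Kelso - Jorvik - Arlen - Dunly - Colne at 46 min.
So from Kelso the first move is to Jorvik.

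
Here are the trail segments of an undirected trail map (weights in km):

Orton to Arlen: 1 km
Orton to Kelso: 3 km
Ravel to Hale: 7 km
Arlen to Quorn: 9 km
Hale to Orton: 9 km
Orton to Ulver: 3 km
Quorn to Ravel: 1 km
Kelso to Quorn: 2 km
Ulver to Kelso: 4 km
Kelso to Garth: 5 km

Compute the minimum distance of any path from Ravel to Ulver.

7 km

Candidate routes:
Ravel → Quorn → Kelso → Orton → Ulver: 1+2+3+3 = 9
Ravel → Quorn → Kelso → Ulver: 1+2+4 = 7
The minimum is 7 km via Ravel → Quorn → Kelso → Ulver.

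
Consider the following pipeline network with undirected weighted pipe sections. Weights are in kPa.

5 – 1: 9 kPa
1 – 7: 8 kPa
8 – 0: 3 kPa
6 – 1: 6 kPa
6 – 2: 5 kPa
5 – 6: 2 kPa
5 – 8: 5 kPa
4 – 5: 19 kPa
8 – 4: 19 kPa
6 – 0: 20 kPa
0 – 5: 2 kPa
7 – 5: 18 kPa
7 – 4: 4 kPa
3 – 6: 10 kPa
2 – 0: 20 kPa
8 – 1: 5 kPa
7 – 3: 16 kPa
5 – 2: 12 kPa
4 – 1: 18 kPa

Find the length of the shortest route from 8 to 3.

17 kPa

Shortest distances from 8:
8: 0
0: 3  (via 8)
1: 5  (via 8)
5: 5  (via 8)
6: 7  (via 5)
2: 12  (via 6)
7: 13  (via 1)
3: 17  (via 6)
Shortest route: 8 → 5 → 6 → 3 = 17 kPa.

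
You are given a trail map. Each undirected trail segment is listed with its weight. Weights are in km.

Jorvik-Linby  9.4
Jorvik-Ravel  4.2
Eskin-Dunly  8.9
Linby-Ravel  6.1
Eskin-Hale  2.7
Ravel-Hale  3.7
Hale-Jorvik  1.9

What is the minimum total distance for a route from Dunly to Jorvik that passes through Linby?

Shortest Dunly→Linby: Dunly–Eskin–Hale–Ravel–Linby = 21.4
Shortest Linby→Jorvik: Linby–Jorvik = 9.4
Total via Linby: 21.4 + 9.4 = 30.8 km.

30.8 km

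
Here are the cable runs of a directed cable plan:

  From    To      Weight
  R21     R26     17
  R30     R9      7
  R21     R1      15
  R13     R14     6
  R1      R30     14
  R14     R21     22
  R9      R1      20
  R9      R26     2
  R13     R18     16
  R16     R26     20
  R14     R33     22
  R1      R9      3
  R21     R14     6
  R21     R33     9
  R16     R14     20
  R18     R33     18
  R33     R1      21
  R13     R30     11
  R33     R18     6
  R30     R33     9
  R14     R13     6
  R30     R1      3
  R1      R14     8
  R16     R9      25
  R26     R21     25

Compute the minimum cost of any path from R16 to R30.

Running Dijkstra from R16:
R16: 0
R26: 20  (via R16)
R14: 20  (via R16)
R9: 25  (via R16)
R13: 26  (via R14)
R30: 37  (via R13)
Shortest route: R16 → R14 → R13 → R30 = 37.

37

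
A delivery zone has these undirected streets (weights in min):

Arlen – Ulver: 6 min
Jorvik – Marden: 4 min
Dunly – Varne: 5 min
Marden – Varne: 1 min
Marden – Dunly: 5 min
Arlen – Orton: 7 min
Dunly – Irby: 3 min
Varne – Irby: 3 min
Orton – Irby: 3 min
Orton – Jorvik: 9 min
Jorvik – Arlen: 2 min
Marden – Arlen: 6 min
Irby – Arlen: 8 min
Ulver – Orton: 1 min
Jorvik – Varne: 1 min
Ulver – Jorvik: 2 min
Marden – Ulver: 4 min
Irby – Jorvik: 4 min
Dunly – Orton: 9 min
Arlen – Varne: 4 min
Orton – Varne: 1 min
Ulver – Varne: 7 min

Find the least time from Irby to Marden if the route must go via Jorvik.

Best Irby to Jorvik: Irby → Jorvik costing 4
Best Jorvik to Marden: Jorvik → Varne → Marden costing 2
Total via Jorvik: 4 + 2 = 6 min.

6 min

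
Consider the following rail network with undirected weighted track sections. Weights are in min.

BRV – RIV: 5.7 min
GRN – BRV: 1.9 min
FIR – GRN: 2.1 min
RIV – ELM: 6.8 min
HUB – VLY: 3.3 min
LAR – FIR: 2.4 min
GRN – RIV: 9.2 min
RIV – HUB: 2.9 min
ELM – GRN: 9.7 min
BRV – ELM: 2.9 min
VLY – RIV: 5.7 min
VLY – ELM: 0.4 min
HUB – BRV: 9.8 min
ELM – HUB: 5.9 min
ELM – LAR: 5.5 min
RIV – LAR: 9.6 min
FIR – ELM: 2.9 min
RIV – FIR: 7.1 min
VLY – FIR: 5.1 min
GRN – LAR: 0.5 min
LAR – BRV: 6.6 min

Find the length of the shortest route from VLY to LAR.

5.7 min

Shortest distances from VLY:
VLY: 0
ELM: 0.4  (via VLY)
FIR: 3.3  (via ELM)
BRV: 3.3  (via ELM)
HUB: 3.3  (via VLY)
GRN: 5.2  (via BRV)
RIV: 5.7  (via VLY)
LAR: 5.7  (via FIR)
Shortest route: VLY → ELM → FIR → LAR = 5.7 min.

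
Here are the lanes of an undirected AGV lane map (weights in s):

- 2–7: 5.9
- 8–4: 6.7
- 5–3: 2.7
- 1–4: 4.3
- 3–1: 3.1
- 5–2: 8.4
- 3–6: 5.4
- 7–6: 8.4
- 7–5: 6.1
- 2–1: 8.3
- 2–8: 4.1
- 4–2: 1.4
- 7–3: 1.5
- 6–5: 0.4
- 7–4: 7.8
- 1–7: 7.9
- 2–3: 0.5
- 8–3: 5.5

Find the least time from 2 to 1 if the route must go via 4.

Best 2 to 4: 2–4 costing 1.4
Best 4 to 1: 4–1 costing 4.3
Total via 4: 1.4 + 4.3 = 5.7 s.

5.7 s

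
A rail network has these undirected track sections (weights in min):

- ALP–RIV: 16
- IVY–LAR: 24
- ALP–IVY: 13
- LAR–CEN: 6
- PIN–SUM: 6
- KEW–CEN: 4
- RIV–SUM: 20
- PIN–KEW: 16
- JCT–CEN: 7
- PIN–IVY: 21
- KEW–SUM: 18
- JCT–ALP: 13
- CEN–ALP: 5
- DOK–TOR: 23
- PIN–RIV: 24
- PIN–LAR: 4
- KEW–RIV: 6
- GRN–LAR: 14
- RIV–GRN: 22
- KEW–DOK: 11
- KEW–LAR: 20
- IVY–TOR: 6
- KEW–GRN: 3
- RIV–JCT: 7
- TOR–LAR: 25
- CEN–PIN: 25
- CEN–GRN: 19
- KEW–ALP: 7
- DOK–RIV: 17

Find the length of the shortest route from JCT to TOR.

31 min

Candidate routes:
JCT → CEN → ALP → IVY → TOR: 7+5+13+6 = 31
JCT → ALP → IVY → TOR: 13+13+6 = 32
The minimum is 31 min via JCT → CEN → ALP → IVY → TOR.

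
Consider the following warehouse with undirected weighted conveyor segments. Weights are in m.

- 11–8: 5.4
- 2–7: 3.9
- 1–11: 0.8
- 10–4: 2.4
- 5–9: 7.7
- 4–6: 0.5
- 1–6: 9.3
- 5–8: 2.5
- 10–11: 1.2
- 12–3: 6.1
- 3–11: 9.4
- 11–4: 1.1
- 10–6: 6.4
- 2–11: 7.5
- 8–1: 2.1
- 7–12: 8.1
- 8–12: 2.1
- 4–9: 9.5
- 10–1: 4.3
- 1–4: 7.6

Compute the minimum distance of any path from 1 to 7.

12.2 m

Candidate routes:
1–8–12–7: 2.1+2.1+8.1 = 12.3
1–11–2–7: 0.8+7.5+3.9 = 12.2
The minimum is 12.2 m via 1–11–2–7.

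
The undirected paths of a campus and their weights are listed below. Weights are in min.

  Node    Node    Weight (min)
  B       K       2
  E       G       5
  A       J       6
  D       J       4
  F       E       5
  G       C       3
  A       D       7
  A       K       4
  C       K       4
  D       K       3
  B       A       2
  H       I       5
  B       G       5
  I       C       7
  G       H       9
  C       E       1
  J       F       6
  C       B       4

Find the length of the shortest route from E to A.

7 min

Compare a few routes:
E - C - K - A: 1+4+4 = 9
E - C - B - K - A: 1+4+2+4 = 11
E - C - B - A: 1+4+2 = 7
E - C - K - B - A: 1+4+2+2 = 9
The minimum is 7 min via E - C - B - A.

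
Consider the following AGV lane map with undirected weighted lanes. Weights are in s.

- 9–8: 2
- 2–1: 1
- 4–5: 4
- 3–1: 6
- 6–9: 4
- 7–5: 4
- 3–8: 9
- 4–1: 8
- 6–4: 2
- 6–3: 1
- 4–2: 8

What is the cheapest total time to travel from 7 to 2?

Settle nodes by increasing distance from 7:
7: 0
5: 4  (via 7)
4: 8  (via 5)
6: 10  (via 4)
3: 11  (via 6)
9: 14  (via 6)
1: 16  (via 4)
2: 16  (via 4)
Shortest route: 7 → 5 → 4 → 2 = 16 s.

16 s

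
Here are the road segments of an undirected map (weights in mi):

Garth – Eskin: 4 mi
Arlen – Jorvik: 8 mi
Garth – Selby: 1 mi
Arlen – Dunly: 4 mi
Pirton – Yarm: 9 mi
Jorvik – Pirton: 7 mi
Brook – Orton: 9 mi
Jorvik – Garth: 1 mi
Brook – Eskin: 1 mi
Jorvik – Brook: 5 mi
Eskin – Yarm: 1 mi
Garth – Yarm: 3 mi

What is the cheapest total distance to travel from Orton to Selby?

15 mi

Enumerating some paths:
Orton - Brook - Eskin - Garth - Selby: 9+1+4+1 = 15
Orton - Brook - Jorvik - Garth - Selby: 9+5+1+1 = 16
Cheapest is Orton - Brook - Eskin - Garth - Selby at 15 mi.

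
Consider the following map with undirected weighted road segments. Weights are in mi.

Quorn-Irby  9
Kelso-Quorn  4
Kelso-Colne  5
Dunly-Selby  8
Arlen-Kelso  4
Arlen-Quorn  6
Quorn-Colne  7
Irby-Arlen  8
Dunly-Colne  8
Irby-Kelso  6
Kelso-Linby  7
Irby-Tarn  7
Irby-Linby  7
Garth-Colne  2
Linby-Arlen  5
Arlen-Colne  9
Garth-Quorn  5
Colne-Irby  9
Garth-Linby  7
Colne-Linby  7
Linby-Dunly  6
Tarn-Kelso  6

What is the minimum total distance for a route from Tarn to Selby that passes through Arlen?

Best Tarn to Arlen: Tarn → Kelso → Arlen costing 10
Shortest Arlen→Selby: Arlen → Linby → Dunly → Selby = 19
Total via Arlen: 10 + 19 = 29 mi.

29 mi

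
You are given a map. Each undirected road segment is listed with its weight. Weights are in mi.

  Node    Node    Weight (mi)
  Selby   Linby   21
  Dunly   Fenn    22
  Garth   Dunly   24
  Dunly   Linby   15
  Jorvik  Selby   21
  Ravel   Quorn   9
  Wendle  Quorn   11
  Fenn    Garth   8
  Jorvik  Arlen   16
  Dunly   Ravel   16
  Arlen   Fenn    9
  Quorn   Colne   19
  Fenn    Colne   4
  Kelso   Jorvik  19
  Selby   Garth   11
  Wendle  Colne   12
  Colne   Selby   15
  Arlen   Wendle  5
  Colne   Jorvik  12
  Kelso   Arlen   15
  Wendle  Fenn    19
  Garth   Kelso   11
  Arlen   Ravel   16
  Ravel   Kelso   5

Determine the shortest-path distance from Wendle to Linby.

48 mi

Candidate routes:
Wendle → Colne → Selby → Linby: 12+15+21 = 48
Wendle → Quorn → Ravel → Dunly → Linby: 11+9+16+15 = 51
Wendle → Arlen → Fenn → Dunly → Linby: 5+9+22+15 = 51
The minimum is 48 mi via Wendle → Colne → Selby → Linby.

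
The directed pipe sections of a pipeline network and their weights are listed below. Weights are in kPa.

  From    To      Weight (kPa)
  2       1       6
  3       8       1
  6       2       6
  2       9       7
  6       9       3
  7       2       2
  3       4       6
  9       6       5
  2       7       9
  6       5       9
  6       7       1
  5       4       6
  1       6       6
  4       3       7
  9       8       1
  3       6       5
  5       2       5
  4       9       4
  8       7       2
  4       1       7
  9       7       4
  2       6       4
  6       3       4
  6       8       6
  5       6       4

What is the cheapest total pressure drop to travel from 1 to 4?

Shortest distances from 1:
1: 0
6: 6  (via 1)
7: 7  (via 6)
2: 9  (via 7)
9: 9  (via 6)
3: 10  (via 6)
8: 10  (via 9)
5: 15  (via 6)
4: 16  (via 3)
Shortest route: 1 → 6 → 3 → 4 = 16 kPa.

16 kPa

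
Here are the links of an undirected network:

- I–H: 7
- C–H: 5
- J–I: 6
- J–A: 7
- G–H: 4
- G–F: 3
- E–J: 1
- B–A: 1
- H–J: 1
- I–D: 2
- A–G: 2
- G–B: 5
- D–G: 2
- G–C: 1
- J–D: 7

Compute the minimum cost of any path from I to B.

Candidate routes:
I–D–G–A–B: 2+2+2+1 = 7
I–D–G–B: 2+2+5 = 9
I–H–G–A–B: 7+4+2+1 = 14
I–J–A–B: 6+7+1 = 14
Cheapest is I–D–G–A–B at 7.

7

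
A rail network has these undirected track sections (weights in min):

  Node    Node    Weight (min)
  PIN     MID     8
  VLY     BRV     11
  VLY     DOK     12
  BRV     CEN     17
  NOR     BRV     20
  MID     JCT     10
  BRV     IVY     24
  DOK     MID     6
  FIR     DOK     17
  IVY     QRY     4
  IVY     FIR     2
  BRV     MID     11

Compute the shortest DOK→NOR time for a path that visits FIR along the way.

63 min

Shortest DOK→FIR: DOK–FIR = 17
Best FIR to NOR: FIR–IVY–BRV–NOR costing 46
Total via FIR: 17 + 46 = 63 min.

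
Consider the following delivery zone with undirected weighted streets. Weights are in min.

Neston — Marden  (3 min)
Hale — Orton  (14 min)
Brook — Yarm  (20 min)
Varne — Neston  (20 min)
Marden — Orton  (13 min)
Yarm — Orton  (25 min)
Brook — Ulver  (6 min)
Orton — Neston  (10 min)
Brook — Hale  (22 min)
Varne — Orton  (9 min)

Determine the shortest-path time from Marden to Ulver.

Shortest distances from Marden:
Marden: 0
Neston: 3  (via Marden)
Orton: 13  (via Marden)
Varne: 22  (via Orton)
Hale: 27  (via Orton)
Yarm: 38  (via Orton)
Brook: 49  (via Hale)
Ulver: 55  (via Brook)
Shortest route: Marden → Orton → Hale → Brook → Ulver = 55 min.

55 min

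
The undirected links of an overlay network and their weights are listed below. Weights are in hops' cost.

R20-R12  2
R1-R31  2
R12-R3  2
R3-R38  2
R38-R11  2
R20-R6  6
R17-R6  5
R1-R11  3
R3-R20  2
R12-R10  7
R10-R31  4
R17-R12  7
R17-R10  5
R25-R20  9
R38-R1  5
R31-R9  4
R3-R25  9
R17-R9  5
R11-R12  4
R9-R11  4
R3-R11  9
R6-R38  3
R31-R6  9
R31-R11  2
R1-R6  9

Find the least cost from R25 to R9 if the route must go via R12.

Shortest R25→R12: R25–R20–R12 = 11
Best R12 to R9: R12–R11–R9 costing 8
Total via R12: 11 + 8 = 19 hops' cost.

19 hops' cost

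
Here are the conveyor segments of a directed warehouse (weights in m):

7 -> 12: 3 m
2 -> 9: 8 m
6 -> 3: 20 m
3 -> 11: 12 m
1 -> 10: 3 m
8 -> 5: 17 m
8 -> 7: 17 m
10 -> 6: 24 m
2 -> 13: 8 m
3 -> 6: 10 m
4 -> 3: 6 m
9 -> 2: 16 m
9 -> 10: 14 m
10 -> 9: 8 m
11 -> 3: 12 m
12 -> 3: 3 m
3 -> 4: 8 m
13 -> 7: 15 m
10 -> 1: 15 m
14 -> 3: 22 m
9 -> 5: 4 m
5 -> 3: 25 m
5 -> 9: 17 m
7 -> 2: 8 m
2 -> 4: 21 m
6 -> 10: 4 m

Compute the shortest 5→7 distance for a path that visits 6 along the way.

Shortest 5→6: 5 → 3 → 6 = 35
Shortest 6→7: 6 → 10 → 9 → 2 → 13 → 7 = 51
Total via 6: 35 + 51 = 86 m.

86 m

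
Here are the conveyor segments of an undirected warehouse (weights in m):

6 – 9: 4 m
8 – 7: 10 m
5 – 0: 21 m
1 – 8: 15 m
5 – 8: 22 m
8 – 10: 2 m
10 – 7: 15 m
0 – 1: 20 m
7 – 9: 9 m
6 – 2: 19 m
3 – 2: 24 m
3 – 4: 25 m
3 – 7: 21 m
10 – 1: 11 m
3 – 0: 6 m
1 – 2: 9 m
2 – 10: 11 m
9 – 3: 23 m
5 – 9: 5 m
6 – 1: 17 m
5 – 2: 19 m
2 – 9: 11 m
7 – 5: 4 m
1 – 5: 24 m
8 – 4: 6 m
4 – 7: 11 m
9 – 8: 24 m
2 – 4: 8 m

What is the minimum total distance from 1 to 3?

Enumerating some paths:
1–2–3: 9+24 = 33
1–0–3: 20+6 = 26
Cheapest is 1–0–3 at 26 m.

26 m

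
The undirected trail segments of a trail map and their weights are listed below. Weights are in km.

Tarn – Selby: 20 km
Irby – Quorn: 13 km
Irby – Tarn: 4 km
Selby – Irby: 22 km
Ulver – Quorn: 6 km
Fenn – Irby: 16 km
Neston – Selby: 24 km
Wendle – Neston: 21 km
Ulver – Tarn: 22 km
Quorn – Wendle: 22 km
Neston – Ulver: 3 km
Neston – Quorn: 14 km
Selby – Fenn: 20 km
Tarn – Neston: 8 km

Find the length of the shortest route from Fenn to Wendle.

Settle nodes by increasing distance from Fenn:
Fenn: 0
Irby: 16  (via Fenn)
Selby: 20  (via Fenn)
Tarn: 20  (via Irby)
Neston: 28  (via Tarn)
Quorn: 29  (via Irby)
Ulver: 31  (via Neston)
Wendle: 49  (via Neston)
Shortest route: Fenn → Irby → Tarn → Neston → Wendle = 49 km.

49 km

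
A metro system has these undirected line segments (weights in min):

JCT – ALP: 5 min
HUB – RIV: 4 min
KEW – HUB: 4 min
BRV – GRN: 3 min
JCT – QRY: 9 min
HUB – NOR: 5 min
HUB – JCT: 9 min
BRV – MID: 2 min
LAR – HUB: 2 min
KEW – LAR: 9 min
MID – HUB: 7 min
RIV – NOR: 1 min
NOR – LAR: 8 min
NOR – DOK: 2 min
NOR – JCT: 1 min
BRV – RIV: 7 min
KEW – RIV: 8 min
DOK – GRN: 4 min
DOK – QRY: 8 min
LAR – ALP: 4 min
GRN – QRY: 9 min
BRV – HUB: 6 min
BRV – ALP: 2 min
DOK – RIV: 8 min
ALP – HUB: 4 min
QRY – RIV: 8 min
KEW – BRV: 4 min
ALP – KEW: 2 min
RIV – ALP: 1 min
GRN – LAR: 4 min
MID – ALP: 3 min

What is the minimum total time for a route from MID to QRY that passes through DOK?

Best MID to DOK: MID → ALP → RIV → NOR → DOK costing 7
Best DOK to QRY: DOK → QRY costing 8
Total via DOK: 7 + 8 = 15 min.

15 min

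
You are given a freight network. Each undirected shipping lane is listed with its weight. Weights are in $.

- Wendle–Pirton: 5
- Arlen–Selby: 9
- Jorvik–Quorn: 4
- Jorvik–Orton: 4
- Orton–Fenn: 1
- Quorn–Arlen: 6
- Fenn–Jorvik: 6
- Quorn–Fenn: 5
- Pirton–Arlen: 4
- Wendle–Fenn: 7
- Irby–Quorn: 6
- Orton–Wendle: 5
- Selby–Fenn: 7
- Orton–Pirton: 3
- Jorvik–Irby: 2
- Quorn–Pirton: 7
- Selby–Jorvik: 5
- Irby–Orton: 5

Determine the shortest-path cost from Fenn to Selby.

Enumerating some paths:
Fenn → Orton → Jorvik → Selby: 1+4+5 = 10
Fenn → Selby: 7 = 7
Cheapest is Fenn → Selby at $7.

$7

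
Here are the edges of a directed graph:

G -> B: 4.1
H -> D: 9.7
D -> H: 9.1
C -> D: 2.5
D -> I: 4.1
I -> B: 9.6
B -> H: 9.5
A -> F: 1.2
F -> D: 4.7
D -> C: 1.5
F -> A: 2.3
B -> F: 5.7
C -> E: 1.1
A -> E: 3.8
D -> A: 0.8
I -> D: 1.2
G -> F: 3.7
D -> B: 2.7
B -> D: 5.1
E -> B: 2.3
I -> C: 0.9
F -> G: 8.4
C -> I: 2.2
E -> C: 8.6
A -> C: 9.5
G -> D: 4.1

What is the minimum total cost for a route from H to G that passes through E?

Shortest H→E: H → D → C → E = 12.3
Shortest E→G: E → B → F → G = 16.4
Total via E: 12.3 + 16.4 = 28.7.

28.7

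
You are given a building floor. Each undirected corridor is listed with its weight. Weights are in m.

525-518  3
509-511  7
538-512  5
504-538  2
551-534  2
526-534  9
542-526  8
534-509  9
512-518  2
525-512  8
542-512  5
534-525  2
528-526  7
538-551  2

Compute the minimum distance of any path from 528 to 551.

Shortest distances from 528:
528: 0
526: 7  (via 528)
542: 15  (via 526)
534: 16  (via 526)
551: 18  (via 534)
Shortest route: 528 → 526 → 534 → 551 = 18 m.

18 m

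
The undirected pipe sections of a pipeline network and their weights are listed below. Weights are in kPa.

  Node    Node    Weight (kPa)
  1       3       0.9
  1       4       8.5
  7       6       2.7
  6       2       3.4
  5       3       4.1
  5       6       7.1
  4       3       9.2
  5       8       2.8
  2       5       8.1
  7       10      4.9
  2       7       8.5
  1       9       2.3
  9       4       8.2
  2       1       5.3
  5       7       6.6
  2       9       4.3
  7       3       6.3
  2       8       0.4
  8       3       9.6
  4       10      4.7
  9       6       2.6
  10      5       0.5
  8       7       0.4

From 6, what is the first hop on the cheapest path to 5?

Enumerating some paths:
6–5: 7.1 = 7.1
6–2–8–5: 3.4+0.4+2.8 = 6.6
6–7–8–5: 2.7+0.4+2.8 = 5.9
6–7–10–5: 2.7+4.9+0.5 = 8.1
The minimum is 5.9 kPa via 6–7–8–5.
So from 6 the first move is to 7.

7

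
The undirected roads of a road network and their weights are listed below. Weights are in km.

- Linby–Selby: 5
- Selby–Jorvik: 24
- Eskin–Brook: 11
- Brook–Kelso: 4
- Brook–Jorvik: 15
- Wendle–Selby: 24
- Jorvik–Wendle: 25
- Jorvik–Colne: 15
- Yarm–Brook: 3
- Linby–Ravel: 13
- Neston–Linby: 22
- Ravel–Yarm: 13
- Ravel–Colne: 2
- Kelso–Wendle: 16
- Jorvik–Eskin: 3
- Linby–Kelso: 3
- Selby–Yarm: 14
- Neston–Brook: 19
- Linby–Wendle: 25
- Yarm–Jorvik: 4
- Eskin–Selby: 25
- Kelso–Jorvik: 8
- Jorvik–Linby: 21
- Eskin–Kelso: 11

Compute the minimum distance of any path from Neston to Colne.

37 km

Running Dijkstra from Neston:
Neston: 0
Brook: 19  (via Neston)
Yarm: 22  (via Brook)
Linby: 22  (via Neston)
Kelso: 23  (via Brook)
Jorvik: 26  (via Yarm)
Selby: 27  (via Linby)
Eskin: 29  (via Jorvik)
Ravel: 35  (via Yarm)
Colne: 37  (via Ravel)
Shortest route: Neston → Brook → Yarm → Ravel → Colne = 37 km.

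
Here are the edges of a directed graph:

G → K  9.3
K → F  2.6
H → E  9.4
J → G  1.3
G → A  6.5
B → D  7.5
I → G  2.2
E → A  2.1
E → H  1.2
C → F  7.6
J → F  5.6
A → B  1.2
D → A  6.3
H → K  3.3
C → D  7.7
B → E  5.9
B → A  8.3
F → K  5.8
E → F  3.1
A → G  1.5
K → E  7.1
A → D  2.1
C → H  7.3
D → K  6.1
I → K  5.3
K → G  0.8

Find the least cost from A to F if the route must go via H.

Shortest A→H: A → B → E → H = 8.3
Best H to F: H → K → F costing 5.9
Total via H: 8.3 + 5.9 = 14.2.

14.2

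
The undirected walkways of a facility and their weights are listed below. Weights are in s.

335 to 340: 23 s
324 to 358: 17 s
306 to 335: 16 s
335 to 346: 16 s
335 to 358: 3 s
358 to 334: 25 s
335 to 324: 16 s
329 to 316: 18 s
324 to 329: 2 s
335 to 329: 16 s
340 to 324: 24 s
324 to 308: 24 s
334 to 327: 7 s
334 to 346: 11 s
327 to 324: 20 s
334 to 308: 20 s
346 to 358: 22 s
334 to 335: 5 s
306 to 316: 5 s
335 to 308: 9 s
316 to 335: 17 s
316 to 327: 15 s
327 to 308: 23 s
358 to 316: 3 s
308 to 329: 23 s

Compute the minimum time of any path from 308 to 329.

23 s

Settle nodes by increasing distance from 308:
308: 0
335: 9  (via 308)
358: 12  (via 335)
334: 14  (via 335)
316: 15  (via 358)
306: 20  (via 316)
327: 21  (via 334)
329: 23  (via 308)
Shortest route: 308 → 329 = 23 s.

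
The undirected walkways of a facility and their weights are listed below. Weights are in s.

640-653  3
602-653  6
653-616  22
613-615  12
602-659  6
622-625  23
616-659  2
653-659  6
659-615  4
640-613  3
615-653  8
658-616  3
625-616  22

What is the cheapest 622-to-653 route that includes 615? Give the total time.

59 s

Shortest 622→615: 622–625–616–659–615 = 51
Best 615 to 653: 615–653 costing 8
Total via 615: 51 + 8 = 59 s.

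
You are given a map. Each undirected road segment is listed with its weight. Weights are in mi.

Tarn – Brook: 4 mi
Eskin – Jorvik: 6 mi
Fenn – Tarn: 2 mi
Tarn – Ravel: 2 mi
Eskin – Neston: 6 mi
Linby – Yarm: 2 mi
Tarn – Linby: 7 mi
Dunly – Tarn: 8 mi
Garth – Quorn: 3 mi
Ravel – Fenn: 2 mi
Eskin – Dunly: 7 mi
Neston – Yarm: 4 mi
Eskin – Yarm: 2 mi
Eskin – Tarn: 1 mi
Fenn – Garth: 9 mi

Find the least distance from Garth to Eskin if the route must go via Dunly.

Shortest Garth→Dunly: Garth → Fenn → Tarn → Dunly = 19
Shortest Dunly→Eskin: Dunly → Eskin = 7
Total via Dunly: 19 + 7 = 26 mi.

26 mi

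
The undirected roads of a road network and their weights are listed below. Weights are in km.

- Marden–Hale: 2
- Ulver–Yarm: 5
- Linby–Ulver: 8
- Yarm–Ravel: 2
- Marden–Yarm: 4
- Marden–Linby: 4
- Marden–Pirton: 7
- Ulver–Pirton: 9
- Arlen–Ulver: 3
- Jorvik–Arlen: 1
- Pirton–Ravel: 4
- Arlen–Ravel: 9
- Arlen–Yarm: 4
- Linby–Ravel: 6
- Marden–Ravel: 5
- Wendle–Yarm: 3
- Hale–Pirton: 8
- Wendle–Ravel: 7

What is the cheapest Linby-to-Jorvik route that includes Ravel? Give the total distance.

13 km

Best Linby to Ravel: Linby–Ravel costing 6
Shortest Ravel→Jorvik: Ravel–Yarm–Arlen–Jorvik = 7
Total via Ravel: 6 + 7 = 13 km.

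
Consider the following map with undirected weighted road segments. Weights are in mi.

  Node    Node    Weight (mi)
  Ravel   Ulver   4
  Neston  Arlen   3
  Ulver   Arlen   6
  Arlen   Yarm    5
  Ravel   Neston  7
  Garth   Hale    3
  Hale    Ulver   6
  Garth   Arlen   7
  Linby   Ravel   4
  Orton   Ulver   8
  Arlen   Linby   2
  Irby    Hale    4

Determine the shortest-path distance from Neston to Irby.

17 mi

Candidate routes:
Neston–Arlen–Ulver–Hale–Irby: 3+6+6+4 = 19
Neston–Arlen–Garth–Hale–Irby: 3+7+3+4 = 17
Cheapest is Neston–Arlen–Garth–Hale–Irby at 17 mi.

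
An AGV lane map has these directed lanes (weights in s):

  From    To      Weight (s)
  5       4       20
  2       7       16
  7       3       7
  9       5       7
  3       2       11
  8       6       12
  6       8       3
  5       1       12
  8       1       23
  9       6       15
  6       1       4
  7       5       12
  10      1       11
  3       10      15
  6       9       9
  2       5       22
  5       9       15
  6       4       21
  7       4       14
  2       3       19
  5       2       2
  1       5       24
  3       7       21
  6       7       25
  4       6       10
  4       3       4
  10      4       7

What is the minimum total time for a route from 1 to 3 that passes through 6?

79 s

Shortest 1→6: 1–5–9–6 = 54
Shortest 6→3: 6–4–3 = 25
Total via 6: 54 + 25 = 79 s.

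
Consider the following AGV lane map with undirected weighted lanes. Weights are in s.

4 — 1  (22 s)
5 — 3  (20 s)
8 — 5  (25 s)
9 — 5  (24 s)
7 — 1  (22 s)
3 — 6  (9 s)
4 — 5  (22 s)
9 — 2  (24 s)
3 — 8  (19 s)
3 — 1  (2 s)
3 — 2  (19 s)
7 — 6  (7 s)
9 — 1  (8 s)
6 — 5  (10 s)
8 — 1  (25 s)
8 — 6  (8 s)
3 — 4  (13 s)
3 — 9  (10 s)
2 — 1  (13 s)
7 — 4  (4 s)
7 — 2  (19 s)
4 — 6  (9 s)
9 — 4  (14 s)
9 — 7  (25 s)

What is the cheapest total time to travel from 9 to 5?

24 s

Compare a few routes:
9–5: 24 = 24
9–1–3–6–5: 8+2+9+10 = 29
9–3–6–5: 10+9+10 = 29
Cheapest is 9–5 at 24 s.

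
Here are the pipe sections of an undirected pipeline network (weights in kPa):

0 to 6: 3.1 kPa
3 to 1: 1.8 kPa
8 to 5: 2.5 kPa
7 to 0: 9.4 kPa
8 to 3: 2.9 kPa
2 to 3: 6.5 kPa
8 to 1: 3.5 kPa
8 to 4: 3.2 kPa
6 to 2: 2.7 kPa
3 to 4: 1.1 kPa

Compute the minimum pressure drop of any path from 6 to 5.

Compare a few routes:
6 - 2 - 3 - 4 - 8 - 5: 2.7+6.5+1.1+3.2+2.5 = 16
6 - 2 - 3 - 8 - 5: 2.7+6.5+2.9+2.5 = 14.6
The minimum is 14.6 kPa via 6 - 2 - 3 - 8 - 5.

14.6 kPa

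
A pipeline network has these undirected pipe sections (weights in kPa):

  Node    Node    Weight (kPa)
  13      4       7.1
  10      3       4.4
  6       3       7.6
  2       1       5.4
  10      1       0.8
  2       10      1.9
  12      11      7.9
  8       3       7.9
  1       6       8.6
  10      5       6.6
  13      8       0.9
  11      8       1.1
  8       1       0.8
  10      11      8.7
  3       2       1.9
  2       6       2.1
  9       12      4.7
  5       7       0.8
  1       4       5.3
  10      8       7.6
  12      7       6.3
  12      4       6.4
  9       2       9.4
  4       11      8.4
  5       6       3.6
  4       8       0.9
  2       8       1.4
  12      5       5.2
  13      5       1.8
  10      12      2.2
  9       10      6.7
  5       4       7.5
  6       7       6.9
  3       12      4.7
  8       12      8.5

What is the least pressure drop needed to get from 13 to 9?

9.2 kPa

Shortest distances from 13:
13: 0
8: 0.9  (via 13)
1: 1.7  (via 8)
4: 1.8  (via 8)
5: 1.8  (via 13)
11: 2  (via 8)
2: 2.3  (via 8)
10: 2.5  (via 1)
7: 2.6  (via 5)
3: 4.2  (via 2)
6: 4.4  (via 2)
12: 4.7  (via 10)
9: 9.2  (via 10)
Shortest route: 13 → 8 → 1 → 10 → 9 = 9.2 kPa.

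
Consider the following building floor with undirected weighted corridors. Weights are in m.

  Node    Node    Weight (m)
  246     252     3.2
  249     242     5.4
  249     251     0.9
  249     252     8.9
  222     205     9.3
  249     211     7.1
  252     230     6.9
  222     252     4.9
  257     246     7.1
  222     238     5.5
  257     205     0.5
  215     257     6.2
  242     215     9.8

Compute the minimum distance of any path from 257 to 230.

17.2 m

Running Dijkstra from 257:
257: 0
205: 0.5  (via 257)
215: 6.2  (via 257)
246: 7.1  (via 257)
222: 9.8  (via 205)
252: 10.3  (via 246)
238: 15.3  (via 222)
242: 16  (via 215)
230: 17.2  (via 252)
Shortest route: 257 → 246 → 252 → 230 = 17.2 m.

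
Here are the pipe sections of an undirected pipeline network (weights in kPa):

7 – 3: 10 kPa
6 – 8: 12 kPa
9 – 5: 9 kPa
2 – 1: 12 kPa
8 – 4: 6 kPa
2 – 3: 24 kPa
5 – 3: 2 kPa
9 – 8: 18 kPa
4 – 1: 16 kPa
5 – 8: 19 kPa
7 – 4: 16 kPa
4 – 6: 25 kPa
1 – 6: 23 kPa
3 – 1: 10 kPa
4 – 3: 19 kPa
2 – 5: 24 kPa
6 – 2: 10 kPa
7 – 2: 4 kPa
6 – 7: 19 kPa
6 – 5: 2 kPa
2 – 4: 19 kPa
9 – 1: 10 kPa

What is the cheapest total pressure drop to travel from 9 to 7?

21 kPa

Candidate routes:
9 - 1 - 2 - 7: 10+12+4 = 26
9 - 5 - 6 - 7: 9+2+19 = 30
9 - 5 - 3 - 7: 9+2+10 = 21
9 - 5 - 6 - 2 - 7: 9+2+10+4 = 25
The minimum is 21 kPa via 9 - 5 - 3 - 7.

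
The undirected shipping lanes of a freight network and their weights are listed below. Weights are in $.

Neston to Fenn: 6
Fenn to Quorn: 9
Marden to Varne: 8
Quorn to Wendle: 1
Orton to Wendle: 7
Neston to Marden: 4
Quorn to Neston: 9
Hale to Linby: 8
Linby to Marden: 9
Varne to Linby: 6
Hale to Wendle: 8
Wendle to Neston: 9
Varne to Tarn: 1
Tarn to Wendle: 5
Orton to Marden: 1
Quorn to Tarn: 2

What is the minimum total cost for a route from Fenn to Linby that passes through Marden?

$19

Best Fenn to Marden: Fenn → Neston → Marden costing 10
Best Marden to Linby: Marden → Linby costing 9
Total via Marden: 10 + 9 = $19.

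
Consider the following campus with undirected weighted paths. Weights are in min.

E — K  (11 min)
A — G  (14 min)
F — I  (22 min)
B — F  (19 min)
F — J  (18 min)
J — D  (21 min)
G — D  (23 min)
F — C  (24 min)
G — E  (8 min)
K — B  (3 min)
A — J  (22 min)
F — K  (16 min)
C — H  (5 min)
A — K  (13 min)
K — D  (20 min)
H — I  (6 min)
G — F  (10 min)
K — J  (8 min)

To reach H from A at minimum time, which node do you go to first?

Enumerating some paths:
A → G → F → I → H: 14+10+22+6 = 52
A → K → F → I → H: 13+16+22+6 = 57
A → K → F → C → H: 13+16+24+5 = 58
A → G → F → C → H: 14+10+24+5 = 53
Cheapest is A → G → F → I → H at 52 min.
So from A the first move is to G.

G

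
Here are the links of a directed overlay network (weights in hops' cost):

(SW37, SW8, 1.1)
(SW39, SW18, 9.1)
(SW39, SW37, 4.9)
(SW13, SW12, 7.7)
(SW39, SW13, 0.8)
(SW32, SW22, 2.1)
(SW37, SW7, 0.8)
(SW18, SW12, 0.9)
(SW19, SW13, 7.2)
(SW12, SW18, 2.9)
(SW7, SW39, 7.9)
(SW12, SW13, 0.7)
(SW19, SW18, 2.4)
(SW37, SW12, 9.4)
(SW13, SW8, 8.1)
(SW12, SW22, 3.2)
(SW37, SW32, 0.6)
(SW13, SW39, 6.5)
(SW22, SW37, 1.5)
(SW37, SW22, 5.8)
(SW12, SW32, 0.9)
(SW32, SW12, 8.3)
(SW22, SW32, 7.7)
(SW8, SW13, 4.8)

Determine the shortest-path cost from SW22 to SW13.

7.4 hops' cost

Candidate routes:
SW22 → SW37 → SW8 → SW13: 1.5+1.1+4.8 = 7.4
SW22 → SW37 → SW7 → SW39 → SW13: 1.5+0.8+7.9+0.8 = 11
The minimum is 7.4 hops' cost via SW22 → SW37 → SW8 → SW13.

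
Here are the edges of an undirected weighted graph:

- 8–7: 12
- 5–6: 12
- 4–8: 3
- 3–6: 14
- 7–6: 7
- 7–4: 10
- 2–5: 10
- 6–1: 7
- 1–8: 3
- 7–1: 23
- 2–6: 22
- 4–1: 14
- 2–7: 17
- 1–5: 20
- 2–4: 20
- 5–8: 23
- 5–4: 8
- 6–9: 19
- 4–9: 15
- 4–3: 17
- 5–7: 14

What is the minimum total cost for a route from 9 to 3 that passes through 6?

Shortest 9→6: 9–6 = 19
Best 6 to 3: 6–3 costing 14
Total via 6: 19 + 14 = 33.

33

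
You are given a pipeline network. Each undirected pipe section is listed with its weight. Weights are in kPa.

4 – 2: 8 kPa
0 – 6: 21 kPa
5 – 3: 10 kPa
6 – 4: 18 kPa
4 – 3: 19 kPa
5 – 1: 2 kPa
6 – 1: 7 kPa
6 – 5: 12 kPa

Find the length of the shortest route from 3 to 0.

Enumerating some paths:
3 → 5 → 1 → 6 → 0: 10+2+7+21 = 40
3 → 5 → 6 → 0: 10+12+21 = 43
The minimum is 40 kPa via 3 → 5 → 1 → 6 → 0.

40 kPa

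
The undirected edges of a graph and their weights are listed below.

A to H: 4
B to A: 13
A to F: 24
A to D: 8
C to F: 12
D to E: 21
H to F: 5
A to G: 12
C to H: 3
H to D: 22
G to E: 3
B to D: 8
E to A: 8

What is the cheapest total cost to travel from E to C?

15

Enumerating some paths:
E - A - H - C: 8+4+3 = 15
E - A - H - F - C: 8+4+5+12 = 29
E - D - A - H - C: 21+8+4+3 = 36
E - G - A - H - C: 3+12+4+3 = 22
Cheapest is E - A - H - C at 15.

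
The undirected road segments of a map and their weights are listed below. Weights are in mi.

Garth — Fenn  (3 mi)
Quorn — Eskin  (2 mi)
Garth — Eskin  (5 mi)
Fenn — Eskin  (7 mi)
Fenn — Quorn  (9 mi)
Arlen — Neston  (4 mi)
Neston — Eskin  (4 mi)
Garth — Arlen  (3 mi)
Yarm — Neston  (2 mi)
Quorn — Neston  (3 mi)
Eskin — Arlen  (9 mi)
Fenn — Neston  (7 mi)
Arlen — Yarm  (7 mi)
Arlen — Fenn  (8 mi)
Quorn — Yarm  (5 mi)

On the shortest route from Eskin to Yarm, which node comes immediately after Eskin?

Compare a few routes:
Eskin → Quorn → Yarm: 2+5 = 7
Eskin → Neston → Yarm: 4+2 = 6
Cheapest is Eskin → Neston → Yarm at 6 mi.
So from Eskin the first move is to Neston.

Neston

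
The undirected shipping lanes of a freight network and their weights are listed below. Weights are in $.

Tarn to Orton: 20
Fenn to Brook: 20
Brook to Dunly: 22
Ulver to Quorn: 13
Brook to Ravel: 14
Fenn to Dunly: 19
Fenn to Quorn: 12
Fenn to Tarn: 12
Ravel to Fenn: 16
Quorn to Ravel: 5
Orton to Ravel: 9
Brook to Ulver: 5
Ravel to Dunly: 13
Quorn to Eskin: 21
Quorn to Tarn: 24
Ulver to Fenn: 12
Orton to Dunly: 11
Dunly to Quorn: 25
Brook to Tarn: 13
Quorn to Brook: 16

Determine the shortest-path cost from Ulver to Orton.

Enumerating some paths:
Ulver → Brook → Ravel → Orton: 5+14+9 = 28
Ulver → Quorn → Ravel → Orton: 13+5+9 = 27
Cheapest is Ulver → Quorn → Ravel → Orton at $27.

$27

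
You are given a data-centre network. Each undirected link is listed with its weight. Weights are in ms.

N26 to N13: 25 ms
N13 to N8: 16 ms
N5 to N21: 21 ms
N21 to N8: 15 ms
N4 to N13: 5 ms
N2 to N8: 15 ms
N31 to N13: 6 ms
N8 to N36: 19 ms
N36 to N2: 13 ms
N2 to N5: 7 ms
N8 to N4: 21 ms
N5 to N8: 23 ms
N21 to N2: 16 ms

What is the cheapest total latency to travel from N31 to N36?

41 ms

Shortest distances from N31:
N31: 0
N13: 6  (via N31)
N4: 11  (via N13)
N8: 22  (via N13)
N26: 31  (via N13)
N21: 37  (via N8)
N2: 37  (via N8)
N36: 41  (via N8)
Shortest route: N31–N13–N8–N36 = 41 ms.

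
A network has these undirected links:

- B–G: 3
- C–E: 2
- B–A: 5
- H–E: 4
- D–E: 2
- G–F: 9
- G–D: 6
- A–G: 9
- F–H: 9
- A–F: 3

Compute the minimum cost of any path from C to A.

Enumerating some paths:
C - E - D - G - F - A: 2+2+6+9+3 = 22
C - E - D - G - B - A: 2+2+6+3+5 = 18
C - E - D - G - A: 2+2+6+9 = 19
The minimum is 18 via C - E - D - G - B - A.

18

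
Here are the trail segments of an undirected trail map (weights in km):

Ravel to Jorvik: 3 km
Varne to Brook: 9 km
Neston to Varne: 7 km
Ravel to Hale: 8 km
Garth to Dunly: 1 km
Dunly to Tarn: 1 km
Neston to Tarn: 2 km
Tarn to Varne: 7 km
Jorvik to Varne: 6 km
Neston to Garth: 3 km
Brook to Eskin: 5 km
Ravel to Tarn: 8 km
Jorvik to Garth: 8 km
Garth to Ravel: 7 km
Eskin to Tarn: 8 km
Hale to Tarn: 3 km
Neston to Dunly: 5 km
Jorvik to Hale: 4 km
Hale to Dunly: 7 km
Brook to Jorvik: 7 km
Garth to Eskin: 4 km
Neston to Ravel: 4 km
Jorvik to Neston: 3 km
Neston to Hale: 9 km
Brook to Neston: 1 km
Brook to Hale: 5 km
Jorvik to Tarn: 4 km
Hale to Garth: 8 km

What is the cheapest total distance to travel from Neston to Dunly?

Candidate routes:
Neston - Garth - Dunly: 3+1 = 4
Neston - Tarn - Dunly: 2+1 = 3
Cheapest is Neston - Tarn - Dunly at 3 km.

3 km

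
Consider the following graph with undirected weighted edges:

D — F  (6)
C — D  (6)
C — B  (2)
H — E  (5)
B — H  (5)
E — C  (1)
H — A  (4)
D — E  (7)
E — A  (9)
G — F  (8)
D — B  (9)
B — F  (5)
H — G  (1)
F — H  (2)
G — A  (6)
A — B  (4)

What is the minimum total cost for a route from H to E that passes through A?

11

Best H to A: H–A costing 4
Best A to E: A–B–C–E costing 7
Total via A: 4 + 7 = 11.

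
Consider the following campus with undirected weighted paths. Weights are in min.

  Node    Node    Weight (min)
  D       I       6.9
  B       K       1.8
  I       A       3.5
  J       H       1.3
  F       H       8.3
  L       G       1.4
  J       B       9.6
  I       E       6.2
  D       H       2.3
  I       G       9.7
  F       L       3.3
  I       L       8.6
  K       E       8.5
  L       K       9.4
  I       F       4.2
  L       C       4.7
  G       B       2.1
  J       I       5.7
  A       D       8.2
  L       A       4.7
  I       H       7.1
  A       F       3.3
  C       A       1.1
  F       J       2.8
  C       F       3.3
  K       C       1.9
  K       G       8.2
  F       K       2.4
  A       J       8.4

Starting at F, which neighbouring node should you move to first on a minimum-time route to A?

A

Compare a few routes:
F–I–A: 4.2+3.5 = 7.7
F–A: 3.3 = 3.3
F–C–A: 3.3+1.1 = 4.4
F–K–C–A: 2.4+1.9+1.1 = 5.4
The minimum is 3.3 min via F–A.
So from F the first move is to A.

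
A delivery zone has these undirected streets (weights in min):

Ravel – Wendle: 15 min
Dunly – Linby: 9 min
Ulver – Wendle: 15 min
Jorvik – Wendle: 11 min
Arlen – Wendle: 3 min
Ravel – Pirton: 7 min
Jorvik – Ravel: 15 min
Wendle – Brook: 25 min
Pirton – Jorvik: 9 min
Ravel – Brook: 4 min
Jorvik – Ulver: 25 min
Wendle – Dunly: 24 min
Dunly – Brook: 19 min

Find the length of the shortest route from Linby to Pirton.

39 min

Settle nodes by increasing distance from Linby:
Linby: 0
Dunly: 9  (via Linby)
Brook: 28  (via Dunly)
Ravel: 32  (via Brook)
Wendle: 33  (via Dunly)
Arlen: 36  (via Wendle)
Pirton: 39  (via Ravel)
Shortest route: Linby–Dunly–Brook–Ravel–Pirton = 39 min.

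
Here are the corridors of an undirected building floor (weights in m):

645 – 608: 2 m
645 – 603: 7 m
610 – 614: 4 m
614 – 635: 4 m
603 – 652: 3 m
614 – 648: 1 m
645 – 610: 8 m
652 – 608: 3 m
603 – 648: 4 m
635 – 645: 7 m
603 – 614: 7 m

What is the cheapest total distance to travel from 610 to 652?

Running Dijkstra from 610:
610: 0
614: 4  (via 610)
648: 5  (via 614)
645: 8  (via 610)
635: 8  (via 614)
603: 9  (via 648)
608: 10  (via 645)
652: 12  (via 603)
Shortest route: 610 → 614 → 648 → 603 → 652 = 12 m.

12 m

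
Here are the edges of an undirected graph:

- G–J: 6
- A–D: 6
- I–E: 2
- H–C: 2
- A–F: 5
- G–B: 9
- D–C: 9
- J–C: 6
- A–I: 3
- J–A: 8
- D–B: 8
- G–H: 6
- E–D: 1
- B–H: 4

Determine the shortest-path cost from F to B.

19

Compare a few routes:
F → A → J → C → H → B: 5+8+6+2+4 = 25
F → A → D → B: 5+6+8 = 19
The minimum is 19 via F → A → D → B.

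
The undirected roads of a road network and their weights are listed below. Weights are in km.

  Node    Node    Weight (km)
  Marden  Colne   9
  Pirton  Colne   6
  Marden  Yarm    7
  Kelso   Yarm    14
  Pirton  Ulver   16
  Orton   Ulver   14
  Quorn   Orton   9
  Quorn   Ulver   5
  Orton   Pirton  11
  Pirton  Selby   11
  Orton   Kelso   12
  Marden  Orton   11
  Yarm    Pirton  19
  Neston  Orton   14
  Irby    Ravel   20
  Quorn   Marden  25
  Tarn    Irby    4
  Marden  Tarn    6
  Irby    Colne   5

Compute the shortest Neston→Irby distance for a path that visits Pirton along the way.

36 km

Shortest Neston→Pirton: Neston → Orton → Pirton = 25
Best Pirton to Irby: Pirton → Colne → Irby costing 11
Total via Pirton: 25 + 11 = 36 km.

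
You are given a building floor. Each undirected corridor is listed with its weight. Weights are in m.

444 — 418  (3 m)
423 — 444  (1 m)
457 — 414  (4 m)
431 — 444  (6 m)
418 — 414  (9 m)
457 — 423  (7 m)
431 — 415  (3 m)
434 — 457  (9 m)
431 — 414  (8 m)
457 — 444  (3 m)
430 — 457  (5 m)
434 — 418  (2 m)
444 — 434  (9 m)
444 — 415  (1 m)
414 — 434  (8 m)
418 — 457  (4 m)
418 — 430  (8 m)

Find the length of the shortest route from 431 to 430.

12 m

Enumerating some paths:
431–444–457–430: 6+3+5 = 14
431–415–444–457–430: 3+1+3+5 = 12
The minimum is 12 m via 431–415–444–457–430.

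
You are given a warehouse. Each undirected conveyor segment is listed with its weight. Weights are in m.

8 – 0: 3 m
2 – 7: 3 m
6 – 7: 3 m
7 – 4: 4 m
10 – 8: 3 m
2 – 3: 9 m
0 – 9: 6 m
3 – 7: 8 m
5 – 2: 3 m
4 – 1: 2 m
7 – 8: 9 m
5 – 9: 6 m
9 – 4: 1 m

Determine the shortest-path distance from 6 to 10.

Candidate routes:
6 - 7 - 8 - 10: 3+9+3 = 15
6 - 7 - 4 - 9 - 0 - 8 - 10: 3+4+1+6+3+3 = 20
The minimum is 15 m via 6 - 7 - 8 - 10.

15 m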